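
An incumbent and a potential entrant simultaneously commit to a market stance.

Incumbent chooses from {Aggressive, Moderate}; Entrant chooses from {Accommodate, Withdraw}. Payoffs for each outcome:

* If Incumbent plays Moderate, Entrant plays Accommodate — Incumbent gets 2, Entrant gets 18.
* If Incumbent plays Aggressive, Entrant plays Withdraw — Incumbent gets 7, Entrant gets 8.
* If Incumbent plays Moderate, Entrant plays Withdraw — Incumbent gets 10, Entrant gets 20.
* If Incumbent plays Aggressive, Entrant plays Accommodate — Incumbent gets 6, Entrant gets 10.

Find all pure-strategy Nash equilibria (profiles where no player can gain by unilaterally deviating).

(Aggressive, Accommodate), (Moderate, Withdraw)

Incumbent against Accommodate: payoffs 6, 2 → best response Aggressive.
Incumbent against Withdraw: payoffs 7, 10 → best response Moderate.
Entrant against Aggressive: payoffs 10, 8 → best response Accommodate.
Entrant against Moderate: payoffs 18, 20 → best response Withdraw.
Mutual best responses: (Aggressive, Accommodate); (Moderate, Withdraw).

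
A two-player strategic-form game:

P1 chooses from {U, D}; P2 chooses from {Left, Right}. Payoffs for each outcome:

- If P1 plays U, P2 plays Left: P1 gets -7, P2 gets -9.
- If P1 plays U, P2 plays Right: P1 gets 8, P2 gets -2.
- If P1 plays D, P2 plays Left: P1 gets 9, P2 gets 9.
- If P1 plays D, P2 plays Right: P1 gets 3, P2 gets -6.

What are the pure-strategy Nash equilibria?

The pure Nash equilibria are (U, Right); (D, Left).

For each strategy profile, look for a profitable unilateral deviation.
(U, Left): P1 can switch to D (-7 → 9). Not NE.
(U, Right): P1 gets 8, best alternative 3; P2 gets -2, best alternative -9. No profitable deviation — NE.
(D, Left): P1 gets 9, best alternative -7; P2 gets 9, best alternative -6. No profitable deviation — NE.
(D, Right): P1 can switch to U (3 → 8). Not NE.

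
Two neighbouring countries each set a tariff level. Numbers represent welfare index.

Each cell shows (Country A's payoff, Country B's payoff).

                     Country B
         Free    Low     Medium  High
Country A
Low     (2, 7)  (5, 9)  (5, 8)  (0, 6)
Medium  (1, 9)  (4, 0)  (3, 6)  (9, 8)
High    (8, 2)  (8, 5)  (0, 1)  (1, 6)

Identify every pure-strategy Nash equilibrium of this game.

No pure-strategy Nash equilibrium.

Mark each player's best response to every combination of opponents' strategies; a profile where every player is best-responding is a pure Nash equilibrium.
Country A against Free: payoffs 2, 1, 8 → best response High.
Country A against Low: payoffs 5, 4, 8 → best response High.
Country A against Medium: payoffs 5, 3, 0 → best response Low.
Country A against High: payoffs 0, 9, 1 → best response Medium.
Country B against Low: payoffs 7, 9, 8, 6 → best response Low.
Country B against Medium: payoffs 9, 0, 6, 8 → best response Free.
Country B against High: payoffs 2, 5, 1, 6 → best response High.
No profile is a mutual best response for all players.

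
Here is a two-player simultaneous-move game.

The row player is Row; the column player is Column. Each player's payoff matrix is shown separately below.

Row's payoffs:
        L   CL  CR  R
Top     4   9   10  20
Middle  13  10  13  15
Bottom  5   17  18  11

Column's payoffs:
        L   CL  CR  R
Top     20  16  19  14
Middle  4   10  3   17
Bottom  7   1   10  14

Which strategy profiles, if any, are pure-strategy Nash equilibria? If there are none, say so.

Row against L: payoffs 4, 13, 5 → best response Middle.
Row against CL: payoffs 9, 10, 17 → best response Bottom.
Row against CR: payoffs 10, 13, 18 → best response Bottom.
Row against R: payoffs 20, 15, 11 → best response Top.
Column against Top: payoffs 20, 16, 19, 14 → best response L.
Column against Middle: payoffs 4, 10, 3, 17 → best response R.
Column against Bottom: payoffs 7, 1, 10, 14 → best response R.
No profile is a mutual best response for all players.

This game has no pure Nash equilibrium.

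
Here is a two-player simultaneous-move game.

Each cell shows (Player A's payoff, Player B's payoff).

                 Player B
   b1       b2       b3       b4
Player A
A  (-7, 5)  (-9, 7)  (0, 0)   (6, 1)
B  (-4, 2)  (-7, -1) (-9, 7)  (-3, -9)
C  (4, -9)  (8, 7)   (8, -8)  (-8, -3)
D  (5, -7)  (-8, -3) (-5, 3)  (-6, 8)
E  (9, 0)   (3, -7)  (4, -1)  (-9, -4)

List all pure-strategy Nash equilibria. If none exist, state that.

Pure-strategy Nash equilibria: (C, b2), (E, b1)

Player A against b1: payoffs -7, -4, 4, 5, 9 → best response E.
Player A against b2: payoffs -9, -7, 8, -8, 3 → best response C.
Player A against b3: payoffs 0, -9, 8, -5, 4 → best response C.
Player A against b4: payoffs 6, -3, -8, -6, -9 → best response A.
Player B against A: payoffs 5, 7, 0, 1 → best response b2.
Player B against B: payoffs 2, -1, 7, -9 → best response b3.
Player B against C: payoffs -9, 7, -8, -3 → best response b2.
Player B against D: payoffs -7, -3, 3, 8 → best response b4.
Player B against E: payoffs 0, -7, -1, -4 → best response b1.
Mutual best responses: (C, b2); (E, b1).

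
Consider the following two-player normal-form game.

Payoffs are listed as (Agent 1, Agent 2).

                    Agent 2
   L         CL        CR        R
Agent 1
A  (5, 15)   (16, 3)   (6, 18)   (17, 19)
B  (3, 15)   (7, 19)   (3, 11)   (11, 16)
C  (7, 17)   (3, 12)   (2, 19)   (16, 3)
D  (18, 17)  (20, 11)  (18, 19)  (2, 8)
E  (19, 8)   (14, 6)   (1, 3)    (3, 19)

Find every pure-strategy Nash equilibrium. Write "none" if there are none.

(A, L): Agent 1 can switch to C (5 → 7). Not NE.
(A, CL): Agent 1 can switch to D (16 → 20). Not NE.
(A, CR): Agent 1 can switch to D (6 → 18). Not NE.
(A, R): Agent 1 gets 17, best alternative 16; Agent 2 gets 19, best alternative 18. No profitable deviation — NE.
(B, L): Agent 1 can switch to A (3 → 5). Not NE.
(B, CL): Agent 1 can switch to A (7 → 16). Not NE.
(B, CR): Agent 1 can switch to A (3 → 6). Not NE.
(B, R): Agent 1 can switch to A (11 → 17). Not NE.
(C, L): Agent 1 can switch to D (7 → 18). Not NE.
(D, CR): Agent 1 gets 18, best alternative 6; Agent 2 gets 19, best alternative 17. No profitable deviation — NE.
(The remaining 10 profiles each have a profitable deviation by the same check.)

Pure-strategy Nash equilibria: (A, R); (D, CR)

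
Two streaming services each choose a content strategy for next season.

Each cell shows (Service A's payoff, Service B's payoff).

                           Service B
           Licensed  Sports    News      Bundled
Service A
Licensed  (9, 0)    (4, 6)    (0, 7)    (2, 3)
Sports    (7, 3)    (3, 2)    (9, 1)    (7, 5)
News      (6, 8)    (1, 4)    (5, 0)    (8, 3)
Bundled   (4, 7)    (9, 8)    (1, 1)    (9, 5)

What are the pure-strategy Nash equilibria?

(Licensed, Licensed): Service B can switch to Sports (0 → 6). Not NE.
(Licensed, Sports): Service A can switch to Bundled (4 → 9). Not NE.
(Licensed, News): Service A can switch to Sports (0 → 9). Not NE.
(Licensed, Bundled): Service A can switch to Sports (2 → 7). Not NE.
(Sports, Licensed): Service A can switch to Licensed (7 → 9). Not NE.
(Sports, Sports): Service A can switch to Licensed (3 → 4). Not NE.
(Sports, News): Service B can switch to Licensed (1 → 3). Not NE.
(Sports, Bundled): Service A can switch to News (7 → 8). Not NE.
(Bundled, Sports): Service A gets 9, best alternative 4; Service B gets 8, best alternative 7. No profitable deviation — NE.
(The remaining 7 profiles each have a profitable deviation by the same check.)

(Bundled, Sports)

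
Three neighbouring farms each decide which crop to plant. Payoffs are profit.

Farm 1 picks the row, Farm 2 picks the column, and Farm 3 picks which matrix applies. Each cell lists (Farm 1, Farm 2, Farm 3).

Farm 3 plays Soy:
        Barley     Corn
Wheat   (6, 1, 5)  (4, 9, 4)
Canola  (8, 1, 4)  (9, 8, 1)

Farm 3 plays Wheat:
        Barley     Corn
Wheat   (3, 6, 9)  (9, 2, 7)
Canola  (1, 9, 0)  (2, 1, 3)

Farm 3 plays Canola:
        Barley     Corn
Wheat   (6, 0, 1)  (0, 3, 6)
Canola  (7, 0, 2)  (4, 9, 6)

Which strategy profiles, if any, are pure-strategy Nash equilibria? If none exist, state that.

(Wheat, Barley, Soy): Farm 1 can switch to Canola (6 → 8). Not NE.
(Wheat, Barley, Wheat): Farm 1 gets 3, best alternative 1; Farm 2 gets 6, best alternative 2; Farm 3 gets 9, best alternative 5. No profitable deviation — NE.
(Wheat, Barley, Canola): Farm 1 can switch to Canola (6 → 7). Not NE.
(Wheat, Corn, Soy): Farm 1 can switch to Canola (4 → 9). Not NE.
(Wheat, Corn, Wheat): Farm 2 can switch to Barley (2 → 6). Not NE.
(Wheat, Corn, Canola): Farm 1 can switch to Canola (0 → 4). Not NE.
(Canola, Barley, Soy): Farm 2 can switch to Corn (1 → 8). Not NE.
(Canola, Barley, Wheat): Farm 1 can switch to Wheat (1 → 3). Not NE.
(Canola, Barley, Canola): Farm 2 can switch to Corn (0 → 9). Not NE.
(Canola, Corn, Canola): Farm 1 gets 4, best alternative 0; Farm 2 gets 9, best alternative 0; Farm 3 gets 6, best alternative 3. No profitable deviation — NE.
(The remaining 2 profiles each have a profitable deviation by the same check.)

(Wheat, Barley, Wheat), (Canola, Corn, Canola)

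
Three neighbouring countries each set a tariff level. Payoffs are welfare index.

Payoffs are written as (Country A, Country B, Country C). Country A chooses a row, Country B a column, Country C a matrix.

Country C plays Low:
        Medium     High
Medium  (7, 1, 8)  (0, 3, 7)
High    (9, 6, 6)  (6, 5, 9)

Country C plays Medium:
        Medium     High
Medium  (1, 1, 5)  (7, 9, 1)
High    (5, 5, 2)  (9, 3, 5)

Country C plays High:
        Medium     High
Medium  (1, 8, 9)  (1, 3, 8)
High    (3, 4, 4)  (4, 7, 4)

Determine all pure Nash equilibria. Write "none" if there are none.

The unique pure-strategy Nash equilibrium is (High, Medium, Low).

(Medium, Medium, Low): Country A can switch to High (7 → 9). Not NE.
(Medium, Medium, Medium): Country A can switch to High (1 → 5). Not NE.
(Medium, Medium, High): Country A can switch to High (1 → 3). Not NE.
(Medium, High, Low): Country A can switch to High (0 → 6). Not NE.
(Medium, High, Medium): Country A can switch to High (7 → 9). Not NE.
(Medium, High, High): Country A can switch to High (1 → 4). Not NE.
(High, Medium, Low): Country A gets 9, best alternative 7; Country B gets 6, best alternative 5; Country C gets 6, best alternative 4. No profitable deviation — NE.
(The remaining 5 profiles each have a profitable deviation by the same check.)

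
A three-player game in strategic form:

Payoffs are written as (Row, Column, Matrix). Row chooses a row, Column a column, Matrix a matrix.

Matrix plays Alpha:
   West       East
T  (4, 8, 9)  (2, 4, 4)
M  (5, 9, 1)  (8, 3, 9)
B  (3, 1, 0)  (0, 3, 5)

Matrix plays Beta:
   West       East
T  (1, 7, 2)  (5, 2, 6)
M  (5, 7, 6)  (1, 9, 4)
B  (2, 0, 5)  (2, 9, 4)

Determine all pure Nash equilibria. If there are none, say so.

There is no pure-strategy Nash equilibrium.

Mark each player's best response to every combination of opponents' strategies; a profile where every player is best-responding is a pure Nash equilibrium.
Row against (West, Alpha): payoffs 4, 5, 3 → best response M.
Row against (West, Beta): payoffs 1, 5, 2 → best response M.
Row against (East, Alpha): payoffs 2, 8, 0 → best response M.
Row against (East, Beta): payoffs 5, 1, 2 → best response T.
Column against (T, Alpha): payoffs 8, 4 → best response West.
Column against (T, Beta): payoffs 7, 2 → best response West.
Column against (M, Alpha): payoffs 9, 3 → best response West.
Column against (M, Beta): payoffs 7, 9 → best response East.
Column against (B, Alpha): payoffs 1, 3 → best response East.
Column against (B, Beta): payoffs 0, 9 → best response East.
Matrix against (T, West): payoffs 9, 2 → best response Alpha.
Matrix against (T, East): payoffs 4, 6 → best response Beta.
Matrix against (M, West): payoffs 1, 6 → best response Beta.
Matrix against (M, East): payoffs 9, 4 → best response Alpha.
Matrix against (B, West): payoffs 0, 5 → best response Beta.
Matrix against (B, East): payoffs 5, 4 → best response Alpha.
No profile is a mutual best response for all players.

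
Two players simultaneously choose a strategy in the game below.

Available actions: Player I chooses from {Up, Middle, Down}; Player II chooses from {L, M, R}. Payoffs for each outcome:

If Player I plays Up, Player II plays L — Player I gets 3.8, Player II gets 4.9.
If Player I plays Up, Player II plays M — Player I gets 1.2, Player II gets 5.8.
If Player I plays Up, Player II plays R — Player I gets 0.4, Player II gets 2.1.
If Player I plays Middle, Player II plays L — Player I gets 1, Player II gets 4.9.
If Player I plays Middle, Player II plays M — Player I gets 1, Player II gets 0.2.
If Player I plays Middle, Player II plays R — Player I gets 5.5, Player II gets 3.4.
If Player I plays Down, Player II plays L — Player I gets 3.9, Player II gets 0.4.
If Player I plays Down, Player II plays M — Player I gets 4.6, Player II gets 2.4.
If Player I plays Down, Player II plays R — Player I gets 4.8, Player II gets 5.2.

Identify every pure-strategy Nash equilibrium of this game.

none

Player I against L: payoffs 3.8, 1, 3.9 → best response Down.
Player I against M: payoffs 1.2, 1, 4.6 → best response Down.
Player I against R: payoffs 0.4, 5.5, 4.8 → best response Middle.
Player II against Up: payoffs 4.9, 5.8, 2.1 → best response M.
Player II against Middle: payoffs 4.9, 0.2, 3.4 → best response L.
Player II against Down: payoffs 0.4, 2.4, 5.2 → best response R.
No profile is a mutual best response for all players.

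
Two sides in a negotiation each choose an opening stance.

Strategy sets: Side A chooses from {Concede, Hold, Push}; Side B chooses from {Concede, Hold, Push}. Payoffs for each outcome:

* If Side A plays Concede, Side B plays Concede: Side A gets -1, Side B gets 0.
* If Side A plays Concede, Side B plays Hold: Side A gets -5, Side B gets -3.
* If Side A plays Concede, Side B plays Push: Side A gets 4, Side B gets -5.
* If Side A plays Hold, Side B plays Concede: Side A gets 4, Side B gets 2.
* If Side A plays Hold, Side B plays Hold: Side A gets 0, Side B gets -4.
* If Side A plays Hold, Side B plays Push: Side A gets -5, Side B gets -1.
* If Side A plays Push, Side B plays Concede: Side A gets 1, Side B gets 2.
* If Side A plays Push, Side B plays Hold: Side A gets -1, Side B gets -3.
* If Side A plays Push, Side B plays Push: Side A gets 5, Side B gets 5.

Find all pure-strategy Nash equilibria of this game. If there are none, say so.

(Concede, Concede): Side A can switch to Hold (-1 → 4). Not NE.
(Concede, Hold): Side A can switch to Hold (-5 → 0). Not NE.
(Concede, Push): Side A can switch to Push (4 → 5). Not NE.
(Hold, Concede): Side A gets 4, best alternative 1; Side B gets 2, best alternative -1. No profitable deviation — NE.
(Hold, Hold): Side B can switch to Concede (-4 → 2). Not NE.
(Hold, Push): Side A can switch to Concede (-5 → 4). Not NE.
(Push, Concede): Side A can switch to Hold (1 → 4). Not NE.
(Push, Hold): Side A can switch to Hold (-1 → 0). Not NE.
(Push, Push): Side A gets 5, best alternative 4; Side B gets 5, best alternative 2. No profitable deviation — NE.

(Hold, Concede), (Push, Push)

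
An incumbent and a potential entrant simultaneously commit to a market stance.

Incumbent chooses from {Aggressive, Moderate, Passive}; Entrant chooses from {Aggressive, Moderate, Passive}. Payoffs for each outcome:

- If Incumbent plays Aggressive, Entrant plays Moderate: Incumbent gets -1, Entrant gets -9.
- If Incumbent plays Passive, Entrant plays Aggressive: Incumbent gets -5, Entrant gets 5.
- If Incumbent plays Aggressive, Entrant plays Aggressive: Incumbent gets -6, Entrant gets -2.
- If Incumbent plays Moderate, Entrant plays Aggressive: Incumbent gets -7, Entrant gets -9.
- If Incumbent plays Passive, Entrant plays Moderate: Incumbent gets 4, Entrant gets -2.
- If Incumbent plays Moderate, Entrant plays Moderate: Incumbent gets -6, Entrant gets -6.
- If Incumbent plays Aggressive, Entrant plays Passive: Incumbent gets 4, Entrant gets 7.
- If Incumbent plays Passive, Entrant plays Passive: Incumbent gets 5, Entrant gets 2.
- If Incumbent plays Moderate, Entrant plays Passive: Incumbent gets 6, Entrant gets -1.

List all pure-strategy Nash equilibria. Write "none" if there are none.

(Moderate, Passive) and (Passive, Aggressive)

Incumbent against Aggressive: payoffs -6, -7, -5 → best response Passive.
Incumbent against Moderate: payoffs -1, -6, 4 → best response Passive.
Incumbent against Passive: payoffs 4, 6, 5 → best response Moderate.
Entrant against Aggressive: payoffs -2, -9, 7 → best response Passive.
Entrant against Moderate: payoffs -9, -6, -1 → best response Passive.
Entrant against Passive: payoffs 5, -2, 2 → best response Aggressive.
Mutual best responses: (Moderate, Passive); (Passive, Aggressive).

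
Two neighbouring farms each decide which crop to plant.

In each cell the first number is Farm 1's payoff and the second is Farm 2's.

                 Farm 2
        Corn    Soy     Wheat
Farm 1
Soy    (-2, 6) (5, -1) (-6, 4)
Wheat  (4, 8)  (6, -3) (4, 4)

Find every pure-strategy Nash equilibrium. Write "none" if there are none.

(Soy, Corn): Farm 1 can switch to Wheat (-2 → 4). Not NE.
(Soy, Soy): Farm 1 can switch to Wheat (5 → 6). Not NE.
(Soy, Wheat): Farm 1 can switch to Wheat (-6 → 4). Not NE.
(Wheat, Corn): Farm 1 gets 4, best alternative -2; Farm 2 gets 8, best alternative 4. No profitable deviation — NE.
(Wheat, Soy): Farm 2 can switch to Corn (-3 → 8). Not NE.
(Wheat, Wheat): Farm 2 can switch to Corn (4 → 8). Not NE.

The unique pure-strategy Nash equilibrium is (Wheat, Corn).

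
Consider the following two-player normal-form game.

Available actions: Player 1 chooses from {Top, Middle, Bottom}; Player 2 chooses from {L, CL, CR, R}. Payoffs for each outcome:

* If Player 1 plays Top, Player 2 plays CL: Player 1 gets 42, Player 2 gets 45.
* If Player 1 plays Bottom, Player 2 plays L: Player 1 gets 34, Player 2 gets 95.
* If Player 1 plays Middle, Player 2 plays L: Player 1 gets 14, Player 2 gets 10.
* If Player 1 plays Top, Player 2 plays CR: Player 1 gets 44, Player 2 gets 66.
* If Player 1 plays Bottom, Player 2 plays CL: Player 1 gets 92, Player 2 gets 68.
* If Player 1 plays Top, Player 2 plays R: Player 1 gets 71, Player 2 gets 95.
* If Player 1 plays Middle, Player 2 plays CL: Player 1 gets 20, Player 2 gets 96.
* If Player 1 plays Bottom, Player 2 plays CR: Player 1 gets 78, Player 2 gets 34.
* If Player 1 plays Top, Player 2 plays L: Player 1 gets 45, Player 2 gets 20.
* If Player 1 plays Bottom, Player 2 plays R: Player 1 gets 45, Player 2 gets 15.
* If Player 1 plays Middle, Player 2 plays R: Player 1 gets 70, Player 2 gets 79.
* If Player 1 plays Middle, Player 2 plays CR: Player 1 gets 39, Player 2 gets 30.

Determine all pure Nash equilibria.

Mark each player's best response to every combination of opponents' strategies; a profile where every player is best-responding is a pure Nash equilibrium.
Player 1 against L: payoffs 45, 14, 34 → best response Top.
Player 1 against CL: payoffs 42, 20, 92 → best response Bottom.
Player 1 against CR: payoffs 44, 39, 78 → best response Bottom.
Player 1 against R: payoffs 71, 70, 45 → best response Top.
Player 2 against Top: payoffs 20, 45, 66, 95 → best response R.
Player 2 against Middle: payoffs 10, 96, 30, 79 → best response CL.
Player 2 against Bottom: payoffs 95, 68, 34, 15 → best response L.
Mutual best responses: (Top, R).

The unique pure-strategy Nash equilibrium is (Top, R).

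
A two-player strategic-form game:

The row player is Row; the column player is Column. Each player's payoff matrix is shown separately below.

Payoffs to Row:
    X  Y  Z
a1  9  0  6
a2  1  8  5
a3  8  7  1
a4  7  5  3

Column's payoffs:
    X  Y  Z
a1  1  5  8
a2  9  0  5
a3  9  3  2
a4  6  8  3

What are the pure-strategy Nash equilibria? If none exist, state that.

Row against X: payoffs 9, 1, 8, 7 → best response a1.
Row against Y: payoffs 0, 8, 7, 5 → best response a2.
Row against Z: payoffs 6, 5, 1, 3 → best response a1.
Column against a1: payoffs 1, 5, 8 → best response Z.
Column against a2: payoffs 9, 0, 5 → best response X.
Column against a3: payoffs 9, 3, 2 → best response X.
Column against a4: payoffs 6, 8, 3 → best response Y.
Mutual best responses: (a1, Z).

Pure NE: (a1, Z)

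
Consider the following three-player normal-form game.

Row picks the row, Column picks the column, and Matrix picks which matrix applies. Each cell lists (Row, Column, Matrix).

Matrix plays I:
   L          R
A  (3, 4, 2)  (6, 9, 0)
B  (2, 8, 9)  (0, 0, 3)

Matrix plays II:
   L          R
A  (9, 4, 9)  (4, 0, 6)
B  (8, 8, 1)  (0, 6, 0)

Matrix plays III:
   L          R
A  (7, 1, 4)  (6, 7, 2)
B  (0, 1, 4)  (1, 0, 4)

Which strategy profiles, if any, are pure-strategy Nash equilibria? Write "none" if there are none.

For each player, find the best response to each opponent profile; mutual best responses are the pure NE.
Row against (L, I): payoffs 3, 2 → best response A.
Row against (L, II): payoffs 9, 8 → best response A.
Row against (L, III): payoffs 7, 0 → best response A.
Row against (R, I): payoffs 6, 0 → best response A.
Row against (R, II): payoffs 4, 0 → best response A.
Row against (R, III): payoffs 6, 1 → best response A.
Column against (A, I): payoffs 4, 9 → best response R.
Column against (A, II): payoffs 4, 0 → best response L.
Column against (A, III): payoffs 1, 7 → best response R.
Column against (B, I): payoffs 8, 0 → best response L.
Column against (B, II): payoffs 8, 6 → best response L.
Column against (B, III): payoffs 1, 0 → best response L.
Matrix against (A, L): payoffs 2, 9, 4 → best response II.
Matrix against (A, R): payoffs 0, 6, 2 → best response II.
Matrix against (B, L): payoffs 9, 1, 4 → best response I.
Matrix against (B, R): payoffs 3, 0, 4 → best response III.
Mutual best responses: (A, L, II).

Pure NE: (A, L, II)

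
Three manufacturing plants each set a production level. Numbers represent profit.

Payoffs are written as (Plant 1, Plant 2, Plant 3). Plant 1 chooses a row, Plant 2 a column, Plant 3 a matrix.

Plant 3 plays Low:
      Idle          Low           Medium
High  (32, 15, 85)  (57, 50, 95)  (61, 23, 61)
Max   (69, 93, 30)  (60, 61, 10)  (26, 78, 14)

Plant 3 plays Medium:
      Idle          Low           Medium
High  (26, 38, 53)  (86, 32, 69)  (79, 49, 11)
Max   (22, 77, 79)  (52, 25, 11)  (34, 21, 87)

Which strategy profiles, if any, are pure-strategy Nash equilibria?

none

(High, Idle, Low): Plant 1 can switch to Max (32 → 69). Not NE.
(High, Idle, Medium): Plant 2 can switch to Medium (38 → 49). Not NE.
(High, Low, Low): Plant 1 can switch to Max (57 → 60). Not NE.
(High, Low, Medium): Plant 2 can switch to Idle (32 → 38). Not NE.
(High, Medium, Low): Plant 2 can switch to Low (23 → 50). Not NE.
(High, Medium, Medium): Plant 3 can switch to Low (11 → 61). Not NE.
(The remaining 6 profiles each have a profitable deviation by the same check.)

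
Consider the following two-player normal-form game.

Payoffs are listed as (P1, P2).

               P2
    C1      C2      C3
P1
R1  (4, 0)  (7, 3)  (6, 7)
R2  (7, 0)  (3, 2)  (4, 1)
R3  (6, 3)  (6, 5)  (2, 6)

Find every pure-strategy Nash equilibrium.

Check each profile: it is a Nash equilibrium iff no player can strictly gain by switching unilaterally.
(R1, C1): P1 can switch to R2 (4 → 7). Not NE.
(R1, C2): P2 can switch to C3 (3 → 7). Not NE.
(R1, C3): P1 gets 6, best alternative 4; P2 gets 7, best alternative 3. No profitable deviation — NE.
(R2, C1): P2 can switch to C2 (0 → 2). Not NE.
(R2, C2): P1 can switch to R1 (3 → 7). Not NE.
(R2, C3): P1 can switch to R1 (4 → 6). Not NE.
(R3, C1): P1 can switch to R2 (6 → 7). Not NE.
(R3, C2): P1 can switch to R1 (6 → 7). Not NE.
(R3, C3): P1 can switch to R1 (2 → 6). Not NE.

(R1, C3)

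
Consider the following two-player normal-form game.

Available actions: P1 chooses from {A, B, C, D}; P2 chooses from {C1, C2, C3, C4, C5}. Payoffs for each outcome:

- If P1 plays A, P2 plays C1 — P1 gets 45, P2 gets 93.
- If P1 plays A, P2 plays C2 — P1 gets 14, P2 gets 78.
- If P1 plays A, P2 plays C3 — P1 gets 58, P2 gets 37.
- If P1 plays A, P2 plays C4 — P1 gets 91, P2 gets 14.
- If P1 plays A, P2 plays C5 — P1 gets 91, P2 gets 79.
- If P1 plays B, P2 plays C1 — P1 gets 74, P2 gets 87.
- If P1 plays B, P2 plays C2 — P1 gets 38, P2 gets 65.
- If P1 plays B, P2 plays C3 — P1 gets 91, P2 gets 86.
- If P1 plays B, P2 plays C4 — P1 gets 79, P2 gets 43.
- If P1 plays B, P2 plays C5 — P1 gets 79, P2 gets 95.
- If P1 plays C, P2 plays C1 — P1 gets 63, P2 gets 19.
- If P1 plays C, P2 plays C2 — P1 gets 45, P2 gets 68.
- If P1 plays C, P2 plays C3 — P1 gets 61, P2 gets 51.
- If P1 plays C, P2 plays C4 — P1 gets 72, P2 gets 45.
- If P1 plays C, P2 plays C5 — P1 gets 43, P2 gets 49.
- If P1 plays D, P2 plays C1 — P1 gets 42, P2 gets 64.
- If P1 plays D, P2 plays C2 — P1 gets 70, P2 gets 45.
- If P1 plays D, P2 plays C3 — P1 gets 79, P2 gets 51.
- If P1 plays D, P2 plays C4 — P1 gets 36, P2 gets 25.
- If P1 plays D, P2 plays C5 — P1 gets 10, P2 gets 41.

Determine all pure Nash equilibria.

Check each profile: it is a Nash equilibrium iff no player can strictly gain by switching unilaterally.
(A, C1): P1 can switch to B (45 → 74). Not NE.
(A, C2): P1 can switch to B (14 → 38). Not NE.
(A, C3): P1 can switch to B (58 → 91). Not NE.
(A, C4): P2 can switch to C1 (14 → 93). Not NE.
(A, C5): P2 can switch to C1 (79 → 93). Not NE.
(B, C1): P2 can switch to C5 (87 → 95). Not NE.
(B, C2): P1 can switch to C (38 → 45). Not NE.
(B, C3): P2 can switch to C1 (86 → 87). Not NE.
(B, C4): P1 can switch to A (79 → 91). Not NE.
(B, C5): P1 can switch to A (79 → 91). Not NE.
(C, C1): P1 can switch to B (63 → 74). Not NE.
(C, C2): P1 can switch to D (45 → 70). Not NE.
(The remaining 8 profiles each have a profitable deviation by the same check.)

This game has no pure Nash equilibrium.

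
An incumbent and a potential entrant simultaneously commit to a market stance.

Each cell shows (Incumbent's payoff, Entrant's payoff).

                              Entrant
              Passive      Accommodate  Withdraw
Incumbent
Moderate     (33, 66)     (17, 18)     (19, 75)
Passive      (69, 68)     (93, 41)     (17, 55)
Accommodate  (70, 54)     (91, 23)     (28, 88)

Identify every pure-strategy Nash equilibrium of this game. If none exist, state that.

(Accommodate, Withdraw)

For each player, find the best response to each opponent profile; mutual best responses are the pure NE.
Incumbent against Passive: payoffs 33, 69, 70 → best response Accommodate.
Incumbent against Accommodate: payoffs 17, 93, 91 → best response Passive.
Incumbent against Withdraw: payoffs 19, 17, 28 → best response Accommodate.
Entrant against Moderate: payoffs 66, 18, 75 → best response Withdraw.
Entrant against Passive: payoffs 68, 41, 55 → best response Passive.
Entrant against Accommodate: payoffs 54, 23, 88 → best response Withdraw.
Mutual best responses: (Accommodate, Withdraw).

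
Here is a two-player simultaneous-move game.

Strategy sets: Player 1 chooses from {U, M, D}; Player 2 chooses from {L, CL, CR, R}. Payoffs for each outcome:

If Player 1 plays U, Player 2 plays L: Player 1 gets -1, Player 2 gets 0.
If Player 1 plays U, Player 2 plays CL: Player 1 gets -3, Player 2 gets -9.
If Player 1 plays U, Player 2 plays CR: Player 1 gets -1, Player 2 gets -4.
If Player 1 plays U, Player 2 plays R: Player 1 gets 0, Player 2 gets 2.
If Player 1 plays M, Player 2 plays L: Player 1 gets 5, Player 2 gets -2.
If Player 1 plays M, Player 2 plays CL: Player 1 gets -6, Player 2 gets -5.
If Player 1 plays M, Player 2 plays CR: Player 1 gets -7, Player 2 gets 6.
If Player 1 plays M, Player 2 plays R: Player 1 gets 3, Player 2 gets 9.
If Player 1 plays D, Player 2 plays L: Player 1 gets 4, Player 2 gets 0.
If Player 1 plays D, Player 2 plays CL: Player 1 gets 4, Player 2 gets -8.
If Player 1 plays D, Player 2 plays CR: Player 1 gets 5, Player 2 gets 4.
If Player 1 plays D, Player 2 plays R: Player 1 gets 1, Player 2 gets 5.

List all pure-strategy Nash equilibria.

(U, L): Player 1 can switch to M (-1 → 5). Not NE.
(U, CL): Player 1 can switch to D (-3 → 4). Not NE.
(U, CR): Player 1 can switch to D (-1 → 5). Not NE.
(U, R): Player 1 can switch to M (0 → 3). Not NE.
(M, L): Player 2 can switch to CR (-2 → 6). Not NE.
(M, CL): Player 1 can switch to U (-6 → -3). Not NE.
(M, R): Player 1 gets 3, best alternative 1; Player 2 gets 9, best alternative 6. No profitable deviation — NE.
(The remaining 5 profiles each have a profitable deviation by the same check.)

Pure NE: (M, R)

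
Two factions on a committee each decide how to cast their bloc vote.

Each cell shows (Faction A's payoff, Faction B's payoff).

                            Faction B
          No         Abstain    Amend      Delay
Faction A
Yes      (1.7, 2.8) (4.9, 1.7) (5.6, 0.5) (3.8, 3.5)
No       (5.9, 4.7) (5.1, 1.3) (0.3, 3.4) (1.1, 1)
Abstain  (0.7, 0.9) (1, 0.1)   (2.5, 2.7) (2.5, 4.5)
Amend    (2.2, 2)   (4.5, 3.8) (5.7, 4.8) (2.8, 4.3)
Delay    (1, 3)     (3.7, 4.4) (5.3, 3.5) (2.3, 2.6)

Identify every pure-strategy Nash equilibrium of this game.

Mark each player's best response to every combination of opponents' strategies; a profile where every player is best-responding is a pure Nash equilibrium.
Faction A against No: payoffs 1.7, 5.9, 0.7, 2.2, 1 → best response No.
Faction A against Abstain: payoffs 4.9, 5.1, 1, 4.5, 3.7 → best response No.
Faction A against Amend: payoffs 5.6, 0.3, 2.5, 5.7, 5.3 → best response Amend.
Faction A against Delay: payoffs 3.8, 1.1, 2.5, 2.8, 2.3 → best response Yes.
Faction B against Yes: payoffs 2.8, 1.7, 0.5, 3.5 → best response Delay.
Faction B against No: payoffs 4.7, 1.3, 3.4, 1 → best response No.
Faction B against Abstain: payoffs 0.9, 0.1, 2.7, 4.5 → best response Delay.
Faction B against Amend: payoffs 2, 3.8, 4.8, 4.3 → best response Amend.
Faction B against Delay: payoffs 3, 4.4, 3.5, 2.6 → best response Abstain.
Mutual best responses: (Yes, Delay); (No, No); (Amend, Amend).

(Yes, Delay), (No, No), (Amend, Amend)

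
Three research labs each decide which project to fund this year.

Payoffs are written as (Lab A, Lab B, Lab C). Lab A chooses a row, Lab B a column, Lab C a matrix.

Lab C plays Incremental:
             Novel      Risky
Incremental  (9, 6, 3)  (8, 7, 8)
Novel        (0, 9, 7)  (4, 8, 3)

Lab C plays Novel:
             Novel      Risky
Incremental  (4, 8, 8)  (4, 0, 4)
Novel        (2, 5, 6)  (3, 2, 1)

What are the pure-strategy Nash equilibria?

Pure-strategy Nash equilibria: (Incremental, Novel, Novel), (Incremental, Risky, Incremental)

Check each profile: it is a Nash equilibrium iff no player can strictly gain by switching unilaterally.
(Incremental, Novel, Incremental): Lab B can switch to Risky (6 → 7). Not NE.
(Incremental, Novel, Novel): Lab A gets 4, best alternative 2; Lab B gets 8, best alternative 0; Lab C gets 8, best alternative 3. No profitable deviation — NE.
(Incremental, Risky, Incremental): Lab A gets 8, best alternative 4; Lab B gets 7, best alternative 6; Lab C gets 8, best alternative 4. No profitable deviation — NE.
(Incremental, Risky, Novel): Lab B can switch to Novel (0 → 8). Not NE.
(Novel, Novel, Incremental): Lab A can switch to Incremental (0 → 9). Not NE.
(Novel, Novel, Novel): Lab A can switch to Incremental (2 → 4). Not NE.
(Novel, Risky, Incremental): Lab A can switch to Incremental (4 → 8). Not NE.
(Novel, Risky, Novel): Lab A can switch to Incremental (3 → 4). Not NE.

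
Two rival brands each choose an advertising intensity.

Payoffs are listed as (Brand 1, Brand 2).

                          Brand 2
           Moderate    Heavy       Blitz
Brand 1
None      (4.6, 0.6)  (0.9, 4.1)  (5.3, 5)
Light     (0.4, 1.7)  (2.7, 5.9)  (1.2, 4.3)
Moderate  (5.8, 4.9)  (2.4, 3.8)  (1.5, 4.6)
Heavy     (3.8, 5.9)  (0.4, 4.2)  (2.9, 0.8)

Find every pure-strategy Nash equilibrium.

The pure Nash equilibria are (None, Blitz); (Light, Heavy); (Moderate, Moderate).

For each player, find the best response to each opponent profile; mutual best responses are the pure NE.
Brand 1 against Moderate: payoffs 4.6, 0.4, 5.8, 3.8 → best response Moderate.
Brand 1 against Heavy: payoffs 0.9, 2.7, 2.4, 0.4 → best response Light.
Brand 1 against Blitz: payoffs 5.3, 1.2, 1.5, 2.9 → best response None.
Brand 2 against None: payoffs 0.6, 4.1, 5 → best response Blitz.
Brand 2 against Light: payoffs 1.7, 5.9, 4.3 → best response Heavy.
Brand 2 against Moderate: payoffs 4.9, 3.8, 4.6 → best response Moderate.
Brand 2 against Heavy: payoffs 5.9, 4.2, 0.8 → best response Moderate.
Mutual best responses: (None, Blitz); (Light, Heavy); (Moderate, Moderate).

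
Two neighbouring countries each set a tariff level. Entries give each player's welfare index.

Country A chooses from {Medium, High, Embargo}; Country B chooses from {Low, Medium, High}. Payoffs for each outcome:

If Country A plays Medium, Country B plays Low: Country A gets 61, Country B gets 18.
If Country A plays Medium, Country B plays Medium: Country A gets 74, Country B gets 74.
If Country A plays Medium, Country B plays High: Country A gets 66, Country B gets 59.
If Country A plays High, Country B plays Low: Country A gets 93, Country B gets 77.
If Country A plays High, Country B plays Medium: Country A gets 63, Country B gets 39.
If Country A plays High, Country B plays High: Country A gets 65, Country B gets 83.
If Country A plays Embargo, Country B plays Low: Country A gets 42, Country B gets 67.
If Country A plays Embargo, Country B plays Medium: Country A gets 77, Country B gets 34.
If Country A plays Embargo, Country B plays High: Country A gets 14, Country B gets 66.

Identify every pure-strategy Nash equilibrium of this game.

There is no pure-strategy Nash equilibrium.

For each player, find the best response to each opponent profile; mutual best responses are the pure NE.
Country A against Low: payoffs 61, 93, 42 → best response High.
Country A against Medium: payoffs 74, 63, 77 → best response Embargo.
Country A against High: payoffs 66, 65, 14 → best response Medium.
Country B against Medium: payoffs 18, 74, 59 → best response Medium.
Country B against High: payoffs 77, 39, 83 → best response High.
Country B against Embargo: payoffs 67, 34, 66 → best response Low.
No profile is a mutual best response for all players.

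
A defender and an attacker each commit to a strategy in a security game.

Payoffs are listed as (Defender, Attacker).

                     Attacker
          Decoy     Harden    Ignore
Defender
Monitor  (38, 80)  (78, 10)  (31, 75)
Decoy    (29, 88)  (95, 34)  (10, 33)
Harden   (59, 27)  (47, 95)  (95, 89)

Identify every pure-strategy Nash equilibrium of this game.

For each player, find the best response to each opponent profile; mutual best responses are the pure NE.
Defender against Decoy: payoffs 38, 29, 59 → best response Harden.
Defender against Harden: payoffs 78, 95, 47 → best response Decoy.
Defender against Ignore: payoffs 31, 10, 95 → best response Harden.
Attacker against Monitor: payoffs 80, 10, 75 → best response Decoy.
Attacker against Decoy: payoffs 88, 34, 33 → best response Decoy.
Attacker against Harden: payoffs 27, 95, 89 → best response Harden.
No profile is a mutual best response for all players.

No pure-strategy Nash equilibrium.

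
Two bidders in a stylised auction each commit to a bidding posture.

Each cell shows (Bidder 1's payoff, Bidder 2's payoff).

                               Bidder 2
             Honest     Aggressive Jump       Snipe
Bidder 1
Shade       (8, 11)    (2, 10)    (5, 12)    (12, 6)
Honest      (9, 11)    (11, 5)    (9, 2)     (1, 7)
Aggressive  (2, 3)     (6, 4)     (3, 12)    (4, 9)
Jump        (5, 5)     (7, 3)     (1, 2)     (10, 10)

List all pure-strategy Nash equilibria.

Check each profile: it is a Nash equilibrium iff no player can strictly gain by switching unilaterally.
(Shade, Honest): Bidder 1 can switch to Honest (8 → 9). Not NE.
(Shade, Aggressive): Bidder 1 can switch to Honest (2 → 11). Not NE.
(Shade, Jump): Bidder 1 can switch to Honest (5 → 9). Not NE.
(Shade, Snipe): Bidder 2 can switch to Honest (6 → 11). Not NE.
(Honest, Honest): Bidder 1 gets 9, best alternative 8; Bidder 2 gets 11, best alternative 7. No profitable deviation — NE.
(Honest, Aggressive): Bidder 2 can switch to Honest (5 → 11). Not NE.
(Honest, Jump): Bidder 2 can switch to Honest (2 → 11). Not NE.
(Honest, Snipe): Bidder 1 can switch to Shade (1 → 12). Not NE.
(Aggressive, Honest): Bidder 1 can switch to Shade (2 → 8). Not NE.
(Aggressive, Aggressive): Bidder 1 can switch to Honest (6 → 11). Not NE.
(Aggressive, Jump): Bidder 1 can switch to Shade (3 → 5). Not NE.
(Aggressive, Snipe): Bidder 1 can switch to Shade (4 → 12). Not NE.
(Jump, Honest): Bidder 1 can switch to Shade (5 → 8). Not NE.
(The remaining 3 profiles each have a profitable deviation by the same check.)

The unique pure-strategy Nash equilibrium is (Honest, Honest).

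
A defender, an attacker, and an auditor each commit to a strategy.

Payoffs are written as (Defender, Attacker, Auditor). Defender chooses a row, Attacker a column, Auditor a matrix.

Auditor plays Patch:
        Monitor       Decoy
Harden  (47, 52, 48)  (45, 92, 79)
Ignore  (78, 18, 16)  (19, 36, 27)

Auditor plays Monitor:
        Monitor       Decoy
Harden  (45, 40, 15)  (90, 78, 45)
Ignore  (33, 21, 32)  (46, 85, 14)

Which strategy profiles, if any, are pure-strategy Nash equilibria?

(Harden, Decoy, Patch)

Defender against (Monitor, Patch): payoffs 47, 78 → best response Ignore.
Defender against (Monitor, Monitor): payoffs 45, 33 → best response Harden.
Defender against (Decoy, Patch): payoffs 45, 19 → best response Harden.
Defender against (Decoy, Monitor): payoffs 90, 46 → best response Harden.
Attacker against (Harden, Patch): payoffs 52, 92 → best response Decoy.
Attacker against (Harden, Monitor): payoffs 40, 78 → best response Decoy.
Attacker against (Ignore, Patch): payoffs 18, 36 → best response Decoy.
Attacker against (Ignore, Monitor): payoffs 21, 85 → best response Decoy.
Auditor against (Harden, Monitor): payoffs 48, 15 → best response Patch.
Auditor against (Harden, Decoy): payoffs 79, 45 → best response Patch.
Auditor against (Ignore, Monitor): payoffs 16, 32 → best response Monitor.
Auditor against (Ignore, Decoy): payoffs 27, 14 → best response Patch.
Mutual best responses: (Harden, Decoy, Patch).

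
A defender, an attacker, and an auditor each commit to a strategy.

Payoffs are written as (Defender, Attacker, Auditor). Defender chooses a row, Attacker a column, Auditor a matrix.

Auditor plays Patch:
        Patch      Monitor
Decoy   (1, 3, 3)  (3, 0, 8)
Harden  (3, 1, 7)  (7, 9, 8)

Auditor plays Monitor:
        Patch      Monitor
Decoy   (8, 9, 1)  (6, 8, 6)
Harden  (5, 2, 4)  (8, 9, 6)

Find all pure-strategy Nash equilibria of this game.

Check each profile: it is a Nash equilibrium iff no player can strictly gain by switching unilaterally.
(Decoy, Patch, Patch): Defender can switch to Harden (1 → 3). Not NE.
(Decoy, Patch, Monitor): Auditor can switch to Patch (1 → 3). Not NE.
(Decoy, Monitor, Patch): Defender can switch to Harden (3 → 7). Not NE.
(Decoy, Monitor, Monitor): Defender can switch to Harden (6 → 8). Not NE.
(Harden, Patch, Patch): Attacker can switch to Monitor (1 → 9). Not NE.
(Harden, Patch, Monitor): Defender can switch to Decoy (5 → 8). Not NE.
(Harden, Monitor, Patch): Defender gets 7, best alternative 3; Attacker gets 9, best alternative 1; Auditor gets 8, best alternative 6. No profitable deviation — NE.
(Harden, Monitor, Monitor): Auditor can switch to Patch (6 → 8). Not NE.

The unique pure-strategy Nash equilibrium is (Harden, Monitor, Patch).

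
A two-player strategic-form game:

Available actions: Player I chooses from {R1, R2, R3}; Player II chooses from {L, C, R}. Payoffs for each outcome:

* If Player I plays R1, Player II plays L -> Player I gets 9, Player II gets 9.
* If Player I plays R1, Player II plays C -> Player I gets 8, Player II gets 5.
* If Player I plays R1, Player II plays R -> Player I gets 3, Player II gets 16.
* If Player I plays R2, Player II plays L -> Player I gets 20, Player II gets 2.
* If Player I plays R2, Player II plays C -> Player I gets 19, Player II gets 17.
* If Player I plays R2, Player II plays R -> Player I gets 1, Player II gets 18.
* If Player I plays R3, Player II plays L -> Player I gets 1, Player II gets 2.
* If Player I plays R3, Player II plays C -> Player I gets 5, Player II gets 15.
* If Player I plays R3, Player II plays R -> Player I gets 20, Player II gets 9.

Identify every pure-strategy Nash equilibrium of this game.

(R1, L): Player I can switch to R2 (9 → 20). Not NE.
(R1, C): Player I can switch to R2 (8 → 19). Not NE.
(R1, R): Player I can switch to R3 (3 → 20). Not NE.
(R2, L): Player II can switch to C (2 → 17). Not NE.
(R2, C): Player II can switch to R (17 → 18). Not NE.
(R2, R): Player I can switch to R1 (1 → 3). Not NE.
(R3, L): Player I can switch to R1 (1 → 9). Not NE.
(R3, C): Player I can switch to R1 (5 → 8). Not NE.
(R3, R): Player II can switch to C (9 → 15). Not NE.

none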